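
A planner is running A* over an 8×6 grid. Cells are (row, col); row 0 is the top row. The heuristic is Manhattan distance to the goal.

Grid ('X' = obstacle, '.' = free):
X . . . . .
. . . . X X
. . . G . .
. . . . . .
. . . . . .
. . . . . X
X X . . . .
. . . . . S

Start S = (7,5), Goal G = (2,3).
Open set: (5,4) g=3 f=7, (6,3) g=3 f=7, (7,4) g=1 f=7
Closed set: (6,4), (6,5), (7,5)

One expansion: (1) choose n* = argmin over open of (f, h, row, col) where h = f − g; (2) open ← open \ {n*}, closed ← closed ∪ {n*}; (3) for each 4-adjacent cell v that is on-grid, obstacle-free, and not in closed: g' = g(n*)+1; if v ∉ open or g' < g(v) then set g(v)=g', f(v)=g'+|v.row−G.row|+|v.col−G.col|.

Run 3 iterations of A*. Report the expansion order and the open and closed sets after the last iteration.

step 1: expand (5,4) (f=7, h=4) → closed; open now [(4,4) g=4 f=7, (5,3) g=4 f=7, (6,3) g=3 f=7, (7,4) g=1 f=7]
step 2: expand (4,4) (f=7, h=3) → closed; open now [(3,4) g=5 f=7, (4,3) g=5 f=7, (4,5) g=5 f=9, (5,3) g=4 f=7, (6,3) g=3 f=7, (7,4) g=1 f=7]
step 3: expand (3,4) (f=7, h=2) → closed; open now [(2,4) g=6 f=7, (3,3) g=6 f=7, (3,5) g=6 f=9, (4,3) g=5 f=7, (4,5) g=5 f=9, (5,3) g=4 f=7, (6,3) g=3 f=7, (7,4) g=1 f=7]

order=[(5,4) → (4,4) → (3,4)]; open=[(2,4) g=6 f=7, (3,3) g=6 f=7, (3,5) g=6 f=9, (4,3) g=5 f=7, (4,5) g=5 f=9, (5,3) g=4 f=7, (6,3) g=3 f=7, (7,4) g=1 f=7]; closed=[(3,4), (4,4), (5,4), (6,4), (6,5), (7,5)]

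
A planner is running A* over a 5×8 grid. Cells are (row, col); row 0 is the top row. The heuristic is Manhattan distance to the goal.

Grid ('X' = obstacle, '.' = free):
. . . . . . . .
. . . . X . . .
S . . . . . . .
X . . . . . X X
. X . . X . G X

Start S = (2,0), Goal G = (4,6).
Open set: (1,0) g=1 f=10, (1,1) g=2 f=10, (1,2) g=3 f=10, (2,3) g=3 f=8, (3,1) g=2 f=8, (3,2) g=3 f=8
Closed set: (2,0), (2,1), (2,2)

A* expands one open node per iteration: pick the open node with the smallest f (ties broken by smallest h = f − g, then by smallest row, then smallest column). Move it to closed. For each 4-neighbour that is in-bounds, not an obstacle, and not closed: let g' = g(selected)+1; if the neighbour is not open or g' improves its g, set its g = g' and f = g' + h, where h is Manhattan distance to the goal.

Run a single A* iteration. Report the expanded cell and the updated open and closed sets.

step 1: expand (2,3) (f=8, h=5) → closed; open now [(1,0) g=1 f=10, (1,1) g=2 f=10, (1,2) g=3 f=10, (1,3) g=4 f=10, (2,4) g=4 f=8, (3,1) g=2 f=8, (3,2) g=3 f=8, (3,3) g=4 f=8]

expanded=(2,3); open=[(1,0) g=1 f=10, (1,1) g=2 f=10, (1,2) g=3 f=10, (1,3) g=4 f=10, (2,4) g=4 f=8, (3,1) g=2 f=8, (3,2) g=3 f=8, (3,3) g=4 f=8]; closed=[(2,0), (2,1), (2,2), (2,3)]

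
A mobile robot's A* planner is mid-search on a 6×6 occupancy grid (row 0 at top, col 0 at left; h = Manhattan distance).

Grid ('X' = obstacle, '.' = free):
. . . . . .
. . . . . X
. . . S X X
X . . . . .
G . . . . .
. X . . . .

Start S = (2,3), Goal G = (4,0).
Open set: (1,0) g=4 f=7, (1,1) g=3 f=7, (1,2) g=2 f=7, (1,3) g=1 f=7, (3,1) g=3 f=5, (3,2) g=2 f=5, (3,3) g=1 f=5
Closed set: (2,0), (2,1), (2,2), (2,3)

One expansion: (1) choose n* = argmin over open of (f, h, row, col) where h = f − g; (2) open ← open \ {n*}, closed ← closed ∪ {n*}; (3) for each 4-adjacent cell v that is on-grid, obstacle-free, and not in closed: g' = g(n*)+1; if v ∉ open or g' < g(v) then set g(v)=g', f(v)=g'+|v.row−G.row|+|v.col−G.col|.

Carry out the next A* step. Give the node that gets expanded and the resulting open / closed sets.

expanded=(3,1); open=[(1,0) g=4 f=7, (1,1) g=3 f=7, (1,2) g=2 f=7, (1,3) g=1 f=7, (3,2) g=2 f=5, (3,3) g=1 f=5, (4,1) g=4 f=5]; closed=[(2,0), (2,1), (2,2), (2,3), (3,1)]

step 1: expand (3,1) (f=5, h=2) → closed; open now [(1,0) g=4 f=7, (1,1) g=3 f=7, (1,2) g=2 f=7, (1,3) g=1 f=7, (3,2) g=2 f=5, (3,3) g=1 f=5, (4,1) g=4 f=5]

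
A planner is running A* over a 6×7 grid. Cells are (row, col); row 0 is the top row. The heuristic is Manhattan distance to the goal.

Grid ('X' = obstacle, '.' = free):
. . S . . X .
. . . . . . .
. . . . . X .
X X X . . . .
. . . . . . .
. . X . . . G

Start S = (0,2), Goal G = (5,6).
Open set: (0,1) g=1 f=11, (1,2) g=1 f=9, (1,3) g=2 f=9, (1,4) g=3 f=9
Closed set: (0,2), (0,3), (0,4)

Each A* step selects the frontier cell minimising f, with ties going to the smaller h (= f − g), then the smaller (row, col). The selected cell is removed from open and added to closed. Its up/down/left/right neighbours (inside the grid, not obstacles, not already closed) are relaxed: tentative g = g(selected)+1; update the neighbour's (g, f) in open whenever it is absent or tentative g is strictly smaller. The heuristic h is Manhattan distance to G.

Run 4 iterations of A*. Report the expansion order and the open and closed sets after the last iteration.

step 1: expand (1,4) (f=9, h=6) → closed; open now [(0,1) g=1 f=11, (1,2) g=1 f=9, (1,3) g=2 f=9, (1,5) g=4 f=9, (2,4) g=4 f=9]
step 2: expand (1,5) (f=9, h=5) → closed; open now [(0,1) g=1 f=11, (1,2) g=1 f=9, (1,3) g=2 f=9, (1,6) g=5 f=9, (2,4) g=4 f=9]
step 3: expand (1,6) (f=9, h=4) → closed; open now [(0,1) g=1 f=11, (0,6) g=6 f=11, (1,2) g=1 f=9, (1,3) g=2 f=9, (2,4) g=4 f=9, (2,6) g=6 f=9]
step 4: expand (2,6) (f=9, h=3) → closed; open now [(0,1) g=1 f=11, (0,6) g=6 f=11, (1,2) g=1 f=9, (1,3) g=2 f=9, (2,4) g=4 f=9, (3,6) g=7 f=9]

order=[(1,4) → (1,5) → (1,6) → (2,6)]; open=[(0,1) g=1 f=11, (0,6) g=6 f=11, (1,2) g=1 f=9, (1,3) g=2 f=9, (2,4) g=4 f=9, (3,6) g=7 f=9]; closed=[(0,2), (0,3), (0,4), (1,4), (1,5), (1,6), (2,6)]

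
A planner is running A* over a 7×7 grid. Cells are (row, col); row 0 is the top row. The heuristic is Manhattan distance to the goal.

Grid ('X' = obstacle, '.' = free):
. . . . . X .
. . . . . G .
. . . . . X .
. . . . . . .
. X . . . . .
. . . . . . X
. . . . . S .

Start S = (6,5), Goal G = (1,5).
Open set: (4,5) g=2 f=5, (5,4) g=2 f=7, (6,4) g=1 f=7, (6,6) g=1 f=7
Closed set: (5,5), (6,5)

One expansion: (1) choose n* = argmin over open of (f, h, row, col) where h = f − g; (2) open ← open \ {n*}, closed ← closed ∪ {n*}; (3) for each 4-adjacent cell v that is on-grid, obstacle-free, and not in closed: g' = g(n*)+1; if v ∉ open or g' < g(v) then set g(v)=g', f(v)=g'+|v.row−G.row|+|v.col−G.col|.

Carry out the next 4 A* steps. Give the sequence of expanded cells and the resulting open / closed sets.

order=[(4,5) → (3,5) → (3,4) → (2,4)]; open=[(1,4) g=6 f=7, (2,3) g=6 f=9, (3,3) g=5 f=9, (3,6) g=4 f=7, (4,4) g=3 f=7, (4,6) g=3 f=7, (5,4) g=2 f=7, (6,4) g=1 f=7, (6,6) g=1 f=7]; closed=[(2,4), (3,4), (3,5), (4,5), (5,5), (6,5)]

step 1: expand (4,5) (f=5, h=3) → closed; open now [(3,5) g=3 f=5, (4,4) g=3 f=7, (4,6) g=3 f=7, (5,4) g=2 f=7, (6,4) g=1 f=7, (6,6) g=1 f=7]
step 2: expand (3,5) (f=5, h=2) → closed; open now [(3,4) g=4 f=7, (3,6) g=4 f=7, (4,4) g=3 f=7, (4,6) g=3 f=7, (5,4) g=2 f=7, (6,4) g=1 f=7, (6,6) g=1 f=7]
step 3: expand (3,4) (f=7, h=3) → closed; open now [(2,4) g=5 f=7, (3,3) g=5 f=9, (3,6) g=4 f=7, (4,4) g=3 f=7, (4,6) g=3 f=7, (5,4) g=2 f=7, (6,4) g=1 f=7, (6,6) g=1 f=7]
step 4: expand (2,4) (f=7, h=2) → closed; open now [(1,4) g=6 f=7, (2,3) g=6 f=9, (3,3) g=5 f=9, (3,6) g=4 f=7, (4,4) g=3 f=7, (4,6) g=3 f=7, (5,4) g=2 f=7, (6,4) g=1 f=7, (6,6) g=1 f=7]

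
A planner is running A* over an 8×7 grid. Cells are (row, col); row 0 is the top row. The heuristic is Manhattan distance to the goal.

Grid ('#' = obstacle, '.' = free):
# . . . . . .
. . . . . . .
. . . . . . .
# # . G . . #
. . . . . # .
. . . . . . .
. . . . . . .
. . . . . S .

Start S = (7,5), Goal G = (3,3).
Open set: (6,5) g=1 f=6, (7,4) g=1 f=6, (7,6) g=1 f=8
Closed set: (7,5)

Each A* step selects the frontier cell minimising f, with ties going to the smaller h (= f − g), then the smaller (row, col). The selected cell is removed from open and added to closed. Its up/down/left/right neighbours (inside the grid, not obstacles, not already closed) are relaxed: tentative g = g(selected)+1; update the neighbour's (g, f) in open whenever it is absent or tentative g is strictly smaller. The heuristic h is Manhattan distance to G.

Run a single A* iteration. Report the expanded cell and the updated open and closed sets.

step 1: expand (6,5) (f=6, h=5) → closed; open now [(5,5) g=2 f=6, (6,4) g=2 f=6, (6,6) g=2 f=8, (7,4) g=1 f=6, (7,6) g=1 f=8]

expanded=(6,5); open=[(5,5) g=2 f=6, (6,4) g=2 f=6, (6,6) g=2 f=8, (7,4) g=1 f=6, (7,6) g=1 f=8]; closed=[(6,5), (7,5)]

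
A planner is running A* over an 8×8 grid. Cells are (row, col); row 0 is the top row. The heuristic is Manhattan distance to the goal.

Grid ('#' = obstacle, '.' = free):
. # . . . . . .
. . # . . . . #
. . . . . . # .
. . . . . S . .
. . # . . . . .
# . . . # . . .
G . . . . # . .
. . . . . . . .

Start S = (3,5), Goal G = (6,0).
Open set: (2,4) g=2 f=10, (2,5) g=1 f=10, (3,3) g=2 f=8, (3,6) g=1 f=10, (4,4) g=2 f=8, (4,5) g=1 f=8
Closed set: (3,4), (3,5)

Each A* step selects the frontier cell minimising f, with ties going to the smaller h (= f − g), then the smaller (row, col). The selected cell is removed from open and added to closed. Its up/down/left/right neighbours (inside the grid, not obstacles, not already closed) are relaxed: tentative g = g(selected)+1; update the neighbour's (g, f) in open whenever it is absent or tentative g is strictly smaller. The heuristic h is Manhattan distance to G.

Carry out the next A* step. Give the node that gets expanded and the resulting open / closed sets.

step 1: expand (3,3) (f=8, h=6) → closed; open now [(2,3) g=3 f=10, (2,4) g=2 f=10, (2,5) g=1 f=10, (3,2) g=3 f=8, (3,6) g=1 f=10, (4,3) g=3 f=8, (4,4) g=2 f=8, (4,5) g=1 f=8]

expanded=(3,3); open=[(2,3) g=3 f=10, (2,4) g=2 f=10, (2,5) g=1 f=10, (3,2) g=3 f=8, (3,6) g=1 f=10, (4,3) g=3 f=8, (4,4) g=2 f=8, (4,5) g=1 f=8]; closed=[(3,3), (3,4), (3,5)]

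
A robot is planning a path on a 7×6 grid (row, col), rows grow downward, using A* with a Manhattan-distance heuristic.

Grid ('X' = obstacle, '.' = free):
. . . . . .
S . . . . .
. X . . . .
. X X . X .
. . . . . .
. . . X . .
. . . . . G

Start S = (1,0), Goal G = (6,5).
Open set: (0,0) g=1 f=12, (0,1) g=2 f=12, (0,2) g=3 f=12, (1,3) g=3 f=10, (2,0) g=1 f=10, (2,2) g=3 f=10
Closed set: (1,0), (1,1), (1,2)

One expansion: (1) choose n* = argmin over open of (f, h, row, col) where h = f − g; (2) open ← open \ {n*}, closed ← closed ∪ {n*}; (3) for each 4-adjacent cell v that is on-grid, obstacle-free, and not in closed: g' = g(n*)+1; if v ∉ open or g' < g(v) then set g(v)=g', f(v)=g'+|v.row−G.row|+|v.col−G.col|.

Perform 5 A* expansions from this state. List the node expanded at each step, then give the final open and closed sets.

step 1: expand (1,3) (f=10, h=7) → closed; open now [(0,0) g=1 f=12, (0,1) g=2 f=12, (0,2) g=3 f=12, (0,3) g=4 f=12, (1,4) g=4 f=10, (2,0) g=1 f=10, (2,2) g=3 f=10, (2,3) g=4 f=10]
step 2: expand (1,4) (f=10, h=6) → closed; open now [(0,0) g=1 f=12, (0,1) g=2 f=12, (0,2) g=3 f=12, (0,3) g=4 f=12, (0,4) g=5 f=12, (1,5) g=5 f=10, (2,0) g=1 f=10, (2,2) g=3 f=10, (2,3) g=4 f=10, (2,4) g=5 f=10]
step 3: expand (1,5) (f=10, h=5) → closed; open now [(0,0) g=1 f=12, (0,1) g=2 f=12, (0,2) g=3 f=12, (0,3) g=4 f=12, (0,4) g=5 f=12, (0,5) g=6 f=12, (2,0) g=1 f=10, (2,2) g=3 f=10, (2,3) g=4 f=10, (2,4) g=5 f=10, (2,5) g=6 f=10]
step 4: expand (2,5) (f=10, h=4) → closed; open now [(0,0) g=1 f=12, (0,1) g=2 f=12, (0,2) g=3 f=12, (0,3) g=4 f=12, (0,4) g=5 f=12, (0,5) g=6 f=12, (2,0) g=1 f=10, (2,2) g=3 f=10, (2,3) g=4 f=10, (2,4) g=5 f=10, (3,5) g=7 f=10]
step 5: expand (3,5) (f=10, h=3) → closed; open now [(0,0) g=1 f=12, (0,1) g=2 f=12, (0,2) g=3 f=12, (0,3) g=4 f=12, (0,4) g=5 f=12, (0,5) g=6 f=12, (2,0) g=1 f=10, (2,2) g=3 f=10, (2,3) g=4 f=10, (2,4) g=5 f=10, (4,5) g=8 f=10]

order=[(1,3) → (1,4) → (1,5) → (2,5) → (3,5)]; open=[(0,0) g=1 f=12, (0,1) g=2 f=12, (0,2) g=3 f=12, (0,3) g=4 f=12, (0,4) g=5 f=12, (0,5) g=6 f=12, (2,0) g=1 f=10, (2,2) g=3 f=10, (2,3) g=4 f=10, (2,4) g=5 f=10, (4,5) g=8 f=10]; closed=[(1,0), (1,1), (1,2), (1,3), (1,4), (1,5), (2,5), (3,5)]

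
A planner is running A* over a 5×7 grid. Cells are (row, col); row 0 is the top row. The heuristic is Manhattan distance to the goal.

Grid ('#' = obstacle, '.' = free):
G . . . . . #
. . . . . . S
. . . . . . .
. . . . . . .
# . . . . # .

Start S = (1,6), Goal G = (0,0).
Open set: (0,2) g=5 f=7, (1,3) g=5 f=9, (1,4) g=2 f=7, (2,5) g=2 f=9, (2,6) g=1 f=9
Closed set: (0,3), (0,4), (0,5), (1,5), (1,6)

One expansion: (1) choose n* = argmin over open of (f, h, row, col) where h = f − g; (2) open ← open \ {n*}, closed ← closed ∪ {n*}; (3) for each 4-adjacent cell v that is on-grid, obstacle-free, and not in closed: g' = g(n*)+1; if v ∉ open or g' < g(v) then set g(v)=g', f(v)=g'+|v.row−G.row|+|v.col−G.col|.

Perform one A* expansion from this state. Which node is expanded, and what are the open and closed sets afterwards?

expanded=(0,2); open=[(0,1) g=6 f=7, (1,2) g=6 f=9, (1,3) g=5 f=9, (1,4) g=2 f=7, (2,5) g=2 f=9, (2,6) g=1 f=9]; closed=[(0,2), (0,3), (0,4), (0,5), (1,5), (1,6)]

step 1: expand (0,2) (f=7, h=2) → closed; open now [(0,1) g=6 f=7, (1,2) g=6 f=9, (1,3) g=5 f=9, (1,4) g=2 f=7, (2,5) g=2 f=9, (2,6) g=1 f=9]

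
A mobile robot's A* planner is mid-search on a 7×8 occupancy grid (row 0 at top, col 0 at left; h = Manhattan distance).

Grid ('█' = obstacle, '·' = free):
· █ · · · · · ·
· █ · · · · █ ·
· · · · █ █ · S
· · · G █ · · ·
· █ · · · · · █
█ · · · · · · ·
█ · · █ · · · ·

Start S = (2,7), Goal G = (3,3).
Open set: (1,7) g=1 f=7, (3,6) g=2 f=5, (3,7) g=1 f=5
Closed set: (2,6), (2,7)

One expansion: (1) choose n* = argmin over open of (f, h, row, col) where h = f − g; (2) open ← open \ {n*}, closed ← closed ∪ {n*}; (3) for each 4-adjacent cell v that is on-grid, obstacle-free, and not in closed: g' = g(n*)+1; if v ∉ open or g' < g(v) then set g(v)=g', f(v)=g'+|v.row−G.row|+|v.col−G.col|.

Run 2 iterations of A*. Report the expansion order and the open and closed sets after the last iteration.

order=[(3,6) → (3,5)]; open=[(1,7) g=1 f=7, (3,7) g=1 f=5, (4,5) g=4 f=7, (4,6) g=3 f=7]; closed=[(2,6), (2,7), (3,5), (3,6)]

step 1: expand (3,6) (f=5, h=3) → closed; open now [(1,7) g=1 f=7, (3,5) g=3 f=5, (3,7) g=1 f=5, (4,6) g=3 f=7]
step 2: expand (3,5) (f=5, h=2) → closed; open now [(1,7) g=1 f=7, (3,7) g=1 f=5, (4,5) g=4 f=7, (4,6) g=3 f=7]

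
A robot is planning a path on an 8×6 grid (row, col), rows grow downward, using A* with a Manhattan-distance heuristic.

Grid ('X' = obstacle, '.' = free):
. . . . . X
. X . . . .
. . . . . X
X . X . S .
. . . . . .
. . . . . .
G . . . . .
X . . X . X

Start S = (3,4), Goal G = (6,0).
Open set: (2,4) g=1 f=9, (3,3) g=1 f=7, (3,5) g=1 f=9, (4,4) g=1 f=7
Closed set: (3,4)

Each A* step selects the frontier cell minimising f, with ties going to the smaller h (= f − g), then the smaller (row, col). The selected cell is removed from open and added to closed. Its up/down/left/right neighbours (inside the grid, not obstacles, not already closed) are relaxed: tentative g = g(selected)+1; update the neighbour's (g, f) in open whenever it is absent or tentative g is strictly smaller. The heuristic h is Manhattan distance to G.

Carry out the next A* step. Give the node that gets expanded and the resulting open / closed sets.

expanded=(3,3); open=[(2,3) g=2 f=9, (2,4) g=1 f=9, (3,5) g=1 f=9, (4,3) g=2 f=7, (4,4) g=1 f=7]; closed=[(3,3), (3,4)]

step 1: expand (3,3) (f=7, h=6) → closed; open now [(2,3) g=2 f=9, (2,4) g=1 f=9, (3,5) g=1 f=9, (4,3) g=2 f=7, (4,4) g=1 f=7]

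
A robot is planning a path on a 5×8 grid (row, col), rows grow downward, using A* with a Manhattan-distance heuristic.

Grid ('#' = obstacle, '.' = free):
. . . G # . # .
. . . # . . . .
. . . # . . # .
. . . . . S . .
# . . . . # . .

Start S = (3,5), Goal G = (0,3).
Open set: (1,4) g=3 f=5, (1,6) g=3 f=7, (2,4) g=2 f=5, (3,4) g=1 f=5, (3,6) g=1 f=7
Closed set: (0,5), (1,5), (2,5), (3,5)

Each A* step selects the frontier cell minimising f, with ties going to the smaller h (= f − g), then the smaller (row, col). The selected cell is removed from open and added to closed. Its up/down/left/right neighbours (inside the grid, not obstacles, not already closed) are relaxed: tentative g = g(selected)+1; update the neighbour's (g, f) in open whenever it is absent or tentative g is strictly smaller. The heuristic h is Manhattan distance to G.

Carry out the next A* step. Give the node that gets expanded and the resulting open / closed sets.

step 1: expand (1,4) (f=5, h=2) → closed; open now [(1,6) g=3 f=7, (2,4) g=2 f=5, (3,4) g=1 f=5, (3,6) g=1 f=7]

expanded=(1,4); open=[(1,6) g=3 f=7, (2,4) g=2 f=5, (3,4) g=1 f=5, (3,6) g=1 f=7]; closed=[(0,5), (1,4), (1,5), (2,5), (3,5)]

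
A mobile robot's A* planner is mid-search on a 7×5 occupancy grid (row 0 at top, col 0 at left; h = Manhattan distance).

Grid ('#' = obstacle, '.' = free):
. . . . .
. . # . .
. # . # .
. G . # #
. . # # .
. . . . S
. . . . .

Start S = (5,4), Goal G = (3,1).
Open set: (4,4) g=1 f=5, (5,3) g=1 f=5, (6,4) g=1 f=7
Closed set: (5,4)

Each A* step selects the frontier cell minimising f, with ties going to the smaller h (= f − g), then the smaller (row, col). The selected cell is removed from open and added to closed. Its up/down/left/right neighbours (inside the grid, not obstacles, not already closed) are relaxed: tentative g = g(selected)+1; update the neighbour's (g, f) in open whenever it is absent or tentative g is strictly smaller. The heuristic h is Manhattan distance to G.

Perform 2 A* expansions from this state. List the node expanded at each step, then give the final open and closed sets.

order=[(4,4) → (5,3)]; open=[(5,2) g=2 f=5, (6,3) g=2 f=7, (6,4) g=1 f=7]; closed=[(4,4), (5,3), (5,4)]

step 1: expand (4,4) (f=5, h=4) → closed; open now [(5,3) g=1 f=5, (6,4) g=1 f=7]
step 2: expand (5,3) (f=5, h=4) → closed; open now [(5,2) g=2 f=5, (6,3) g=2 f=7, (6,4) g=1 f=7]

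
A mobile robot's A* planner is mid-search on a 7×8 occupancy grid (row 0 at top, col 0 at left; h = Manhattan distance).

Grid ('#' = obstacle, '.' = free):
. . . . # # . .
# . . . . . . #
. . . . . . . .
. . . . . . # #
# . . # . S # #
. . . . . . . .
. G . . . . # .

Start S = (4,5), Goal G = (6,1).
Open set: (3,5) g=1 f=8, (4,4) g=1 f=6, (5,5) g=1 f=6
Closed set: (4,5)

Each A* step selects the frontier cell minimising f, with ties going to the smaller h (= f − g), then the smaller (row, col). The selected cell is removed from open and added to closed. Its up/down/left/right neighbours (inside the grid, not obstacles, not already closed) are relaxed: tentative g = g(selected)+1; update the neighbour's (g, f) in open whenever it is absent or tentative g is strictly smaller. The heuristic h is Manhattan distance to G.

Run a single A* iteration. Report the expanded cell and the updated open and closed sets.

expanded=(4,4); open=[(3,4) g=2 f=8, (3,5) g=1 f=8, (5,4) g=2 f=6, (5,5) g=1 f=6]; closed=[(4,4), (4,5)]

step 1: expand (4,4) (f=6, h=5) → closed; open now [(3,4) g=2 f=8, (3,5) g=1 f=8, (5,4) g=2 f=6, (5,5) g=1 f=6]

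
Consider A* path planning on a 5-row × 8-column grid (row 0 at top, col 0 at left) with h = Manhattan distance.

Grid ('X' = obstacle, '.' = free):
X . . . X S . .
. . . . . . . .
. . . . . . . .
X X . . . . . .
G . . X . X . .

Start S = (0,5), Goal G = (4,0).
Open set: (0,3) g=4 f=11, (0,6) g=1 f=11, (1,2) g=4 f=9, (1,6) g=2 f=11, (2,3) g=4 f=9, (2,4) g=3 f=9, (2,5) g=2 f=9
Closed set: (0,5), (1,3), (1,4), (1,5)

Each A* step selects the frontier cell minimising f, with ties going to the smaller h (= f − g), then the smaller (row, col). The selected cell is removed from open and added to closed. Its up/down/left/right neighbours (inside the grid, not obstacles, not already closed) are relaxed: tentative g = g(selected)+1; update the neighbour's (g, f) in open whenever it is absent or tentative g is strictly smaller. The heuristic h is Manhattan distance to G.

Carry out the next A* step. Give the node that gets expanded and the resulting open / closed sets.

step 1: expand (1,2) (f=9, h=5) → closed; open now [(0,2) g=5 f=11, (0,3) g=4 f=11, (0,6) g=1 f=11, (1,1) g=5 f=9, (1,6) g=2 f=11, (2,2) g=5 f=9, (2,3) g=4 f=9, (2,4) g=3 f=9, (2,5) g=2 f=9]

expanded=(1,2); open=[(0,2) g=5 f=11, (0,3) g=4 f=11, (0,6) g=1 f=11, (1,1) g=5 f=9, (1,6) g=2 f=11, (2,2) g=5 f=9, (2,3) g=4 f=9, (2,4) g=3 f=9, (2,5) g=2 f=9]; closed=[(0,5), (1,2), (1,3), (1,4), (1,5)]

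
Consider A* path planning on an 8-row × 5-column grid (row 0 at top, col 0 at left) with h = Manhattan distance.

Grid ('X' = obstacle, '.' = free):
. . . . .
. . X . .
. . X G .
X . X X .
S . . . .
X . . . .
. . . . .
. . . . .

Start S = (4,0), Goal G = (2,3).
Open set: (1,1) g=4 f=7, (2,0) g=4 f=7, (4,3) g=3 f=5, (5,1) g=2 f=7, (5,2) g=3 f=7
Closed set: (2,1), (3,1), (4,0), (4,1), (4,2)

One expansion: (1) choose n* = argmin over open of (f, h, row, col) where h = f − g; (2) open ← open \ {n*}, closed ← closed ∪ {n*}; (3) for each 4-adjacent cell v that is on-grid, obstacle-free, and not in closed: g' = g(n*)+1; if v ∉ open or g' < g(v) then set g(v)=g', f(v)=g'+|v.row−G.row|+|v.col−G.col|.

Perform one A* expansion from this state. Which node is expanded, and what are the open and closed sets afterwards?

expanded=(4,3); open=[(1,1) g=4 f=7, (2,0) g=4 f=7, (4,4) g=4 f=7, (5,1) g=2 f=7, (5,2) g=3 f=7, (5,3) g=4 f=7]; closed=[(2,1), (3,1), (4,0), (4,1), (4,2), (4,3)]

step 1: expand (4,3) (f=5, h=2) → closed; open now [(1,1) g=4 f=7, (2,0) g=4 f=7, (4,4) g=4 f=7, (5,1) g=2 f=7, (5,2) g=3 f=7, (5,3) g=4 f=7]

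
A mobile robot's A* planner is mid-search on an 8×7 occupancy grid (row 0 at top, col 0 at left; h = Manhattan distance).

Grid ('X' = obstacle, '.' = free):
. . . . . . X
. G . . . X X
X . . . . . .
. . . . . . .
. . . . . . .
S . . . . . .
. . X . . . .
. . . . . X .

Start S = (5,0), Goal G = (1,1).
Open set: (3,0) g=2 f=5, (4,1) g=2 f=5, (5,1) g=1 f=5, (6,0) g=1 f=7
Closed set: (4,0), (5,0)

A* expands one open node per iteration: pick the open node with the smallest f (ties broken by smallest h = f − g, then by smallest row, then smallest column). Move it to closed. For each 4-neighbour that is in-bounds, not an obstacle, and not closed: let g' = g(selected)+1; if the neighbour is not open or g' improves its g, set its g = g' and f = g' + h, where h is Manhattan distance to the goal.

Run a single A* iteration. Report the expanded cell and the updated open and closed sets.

expanded=(3,0); open=[(3,1) g=3 f=5, (4,1) g=2 f=5, (5,1) g=1 f=5, (6,0) g=1 f=7]; closed=[(3,0), (4,0), (5,0)]

step 1: expand (3,0) (f=5, h=3) → closed; open now [(3,1) g=3 f=5, (4,1) g=2 f=5, (5,1) g=1 f=5, (6,0) g=1 f=7]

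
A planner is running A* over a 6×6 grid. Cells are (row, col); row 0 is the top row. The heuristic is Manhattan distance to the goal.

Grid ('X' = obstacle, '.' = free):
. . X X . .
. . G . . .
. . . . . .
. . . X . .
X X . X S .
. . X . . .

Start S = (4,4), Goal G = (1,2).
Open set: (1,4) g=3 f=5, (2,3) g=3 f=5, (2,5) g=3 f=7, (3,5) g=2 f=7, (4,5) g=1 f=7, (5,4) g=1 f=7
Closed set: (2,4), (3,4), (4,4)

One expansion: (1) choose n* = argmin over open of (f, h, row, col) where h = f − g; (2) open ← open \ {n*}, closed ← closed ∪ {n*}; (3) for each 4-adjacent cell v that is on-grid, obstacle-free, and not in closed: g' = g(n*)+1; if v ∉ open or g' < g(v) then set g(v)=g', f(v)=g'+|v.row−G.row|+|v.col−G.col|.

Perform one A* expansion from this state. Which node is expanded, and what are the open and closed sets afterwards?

expanded=(1,4); open=[(0,4) g=4 f=7, (1,3) g=4 f=5, (1,5) g=4 f=7, (2,3) g=3 f=5, (2,5) g=3 f=7, (3,5) g=2 f=7, (4,5) g=1 f=7, (5,4) g=1 f=7]; closed=[(1,4), (2,4), (3,4), (4,4)]

step 1: expand (1,4) (f=5, h=2) → closed; open now [(0,4) g=4 f=7, (1,3) g=4 f=5, (1,5) g=4 f=7, (2,3) g=3 f=5, (2,5) g=3 f=7, (3,5) g=2 f=7, (4,5) g=1 f=7, (5,4) g=1 f=7]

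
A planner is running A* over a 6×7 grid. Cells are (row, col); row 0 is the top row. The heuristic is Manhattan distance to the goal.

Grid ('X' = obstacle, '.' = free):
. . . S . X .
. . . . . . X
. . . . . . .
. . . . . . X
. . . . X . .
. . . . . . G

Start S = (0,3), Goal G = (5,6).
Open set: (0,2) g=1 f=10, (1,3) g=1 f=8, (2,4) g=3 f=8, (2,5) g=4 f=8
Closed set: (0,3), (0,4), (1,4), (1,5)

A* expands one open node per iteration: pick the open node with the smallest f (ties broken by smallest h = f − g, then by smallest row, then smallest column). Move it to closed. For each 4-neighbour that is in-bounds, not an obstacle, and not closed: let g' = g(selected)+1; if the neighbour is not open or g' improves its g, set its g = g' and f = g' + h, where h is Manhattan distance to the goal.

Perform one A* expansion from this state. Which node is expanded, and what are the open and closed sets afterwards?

step 1: expand (2,5) (f=8, h=4) → closed; open now [(0,2) g=1 f=10, (1,3) g=1 f=8, (2,4) g=3 f=8, (2,6) g=5 f=8, (3,5) g=5 f=8]

expanded=(2,5); open=[(0,2) g=1 f=10, (1,3) g=1 f=8, (2,4) g=3 f=8, (2,6) g=5 f=8, (3,5) g=5 f=8]; closed=[(0,3), (0,4), (1,4), (1,5), (2,5)]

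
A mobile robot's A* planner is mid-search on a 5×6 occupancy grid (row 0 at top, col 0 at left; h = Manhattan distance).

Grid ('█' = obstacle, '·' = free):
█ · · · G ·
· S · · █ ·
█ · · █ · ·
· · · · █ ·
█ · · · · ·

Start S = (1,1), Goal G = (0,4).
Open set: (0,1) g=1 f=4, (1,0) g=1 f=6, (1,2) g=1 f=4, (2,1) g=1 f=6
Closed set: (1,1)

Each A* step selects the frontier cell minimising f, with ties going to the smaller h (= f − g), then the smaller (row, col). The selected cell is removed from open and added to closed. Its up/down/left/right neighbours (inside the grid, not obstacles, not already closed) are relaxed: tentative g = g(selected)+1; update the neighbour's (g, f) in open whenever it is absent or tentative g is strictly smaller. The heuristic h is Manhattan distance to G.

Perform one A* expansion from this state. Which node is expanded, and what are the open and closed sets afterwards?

expanded=(0,1); open=[(0,2) g=2 f=4, (1,0) g=1 f=6, (1,2) g=1 f=4, (2,1) g=1 f=6]; closed=[(0,1), (1,1)]

step 1: expand (0,1) (f=4, h=3) → closed; open now [(0,2) g=2 f=4, (1,0) g=1 f=6, (1,2) g=1 f=4, (2,1) g=1 f=6]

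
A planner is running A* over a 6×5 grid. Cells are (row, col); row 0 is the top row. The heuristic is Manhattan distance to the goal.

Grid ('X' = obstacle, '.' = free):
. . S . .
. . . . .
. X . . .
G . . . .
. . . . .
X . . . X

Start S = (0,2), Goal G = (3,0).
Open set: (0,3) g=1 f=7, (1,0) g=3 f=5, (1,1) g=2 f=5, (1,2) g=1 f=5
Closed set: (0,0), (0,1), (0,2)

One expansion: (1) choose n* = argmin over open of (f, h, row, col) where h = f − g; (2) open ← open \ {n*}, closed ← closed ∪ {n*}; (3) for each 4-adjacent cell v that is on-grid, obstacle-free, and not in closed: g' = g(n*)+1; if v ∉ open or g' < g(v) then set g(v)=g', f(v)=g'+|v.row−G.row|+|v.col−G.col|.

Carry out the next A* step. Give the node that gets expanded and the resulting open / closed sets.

step 1: expand (1,0) (f=5, h=2) → closed; open now [(0,3) g=1 f=7, (1,1) g=2 f=5, (1,2) g=1 f=5, (2,0) g=4 f=5]

expanded=(1,0); open=[(0,3) g=1 f=7, (1,1) g=2 f=5, (1,2) g=1 f=5, (2,0) g=4 f=5]; closed=[(0,0), (0,1), (0,2), (1,0)]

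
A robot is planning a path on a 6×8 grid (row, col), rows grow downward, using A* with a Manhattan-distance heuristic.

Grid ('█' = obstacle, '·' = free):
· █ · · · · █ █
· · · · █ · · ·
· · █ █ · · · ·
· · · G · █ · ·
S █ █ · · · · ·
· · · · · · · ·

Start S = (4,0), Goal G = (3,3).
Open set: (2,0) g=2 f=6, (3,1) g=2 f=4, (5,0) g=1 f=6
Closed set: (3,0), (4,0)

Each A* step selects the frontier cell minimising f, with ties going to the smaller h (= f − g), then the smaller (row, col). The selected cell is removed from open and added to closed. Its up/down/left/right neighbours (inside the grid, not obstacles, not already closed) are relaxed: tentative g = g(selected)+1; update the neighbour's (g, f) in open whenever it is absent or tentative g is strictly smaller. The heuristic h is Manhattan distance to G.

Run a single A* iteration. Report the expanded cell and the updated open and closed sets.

step 1: expand (3,1) (f=4, h=2) → closed; open now [(2,0) g=2 f=6, (2,1) g=3 f=6, (3,2) g=3 f=4, (5,0) g=1 f=6]

expanded=(3,1); open=[(2,0) g=2 f=6, (2,1) g=3 f=6, (3,2) g=3 f=4, (5,0) g=1 f=6]; closed=[(3,0), (3,1), (4,0)]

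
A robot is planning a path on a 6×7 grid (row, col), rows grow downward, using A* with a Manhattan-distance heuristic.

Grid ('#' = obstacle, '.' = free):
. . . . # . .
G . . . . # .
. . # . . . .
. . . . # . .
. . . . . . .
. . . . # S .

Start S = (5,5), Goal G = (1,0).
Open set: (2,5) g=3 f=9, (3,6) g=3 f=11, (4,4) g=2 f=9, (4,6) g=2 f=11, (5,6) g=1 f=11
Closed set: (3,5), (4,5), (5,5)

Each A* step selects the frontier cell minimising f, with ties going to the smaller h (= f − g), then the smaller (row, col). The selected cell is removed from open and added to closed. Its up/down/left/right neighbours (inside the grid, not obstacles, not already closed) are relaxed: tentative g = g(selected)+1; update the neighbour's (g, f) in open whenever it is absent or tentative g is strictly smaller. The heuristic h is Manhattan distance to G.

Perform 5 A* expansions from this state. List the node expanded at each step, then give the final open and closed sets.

step 1: expand (2,5) (f=9, h=6) → closed; open now [(2,4) g=4 f=9, (2,6) g=4 f=11, (3,6) g=3 f=11, (4,4) g=2 f=9, (4,6) g=2 f=11, (5,6) g=1 f=11]
step 2: expand (2,4) (f=9, h=5) → closed; open now [(1,4) g=5 f=9, (2,3) g=5 f=9, (2,6) g=4 f=11, (3,6) g=3 f=11, (4,4) g=2 f=9, (4,6) g=2 f=11, (5,6) g=1 f=11]
step 3: expand (1,4) (f=9, h=4) → closed; open now [(1,3) g=6 f=9, (2,3) g=5 f=9, (2,6) g=4 f=11, (3,6) g=3 f=11, (4,4) g=2 f=9, (4,6) g=2 f=11, (5,6) g=1 f=11]
step 4: expand (1,3) (f=9, h=3) → closed; open now [(0,3) g=7 f=11, (1,2) g=7 f=9, (2,3) g=5 f=9, (2,6) g=4 f=11, (3,6) g=3 f=11, (4,4) g=2 f=9, (4,6) g=2 f=11, (5,6) g=1 f=11]
step 5: expand (1,2) (f=9, h=2) → closed; open now [(0,2) g=8 f=11, (0,3) g=7 f=11, (1,1) g=8 f=9, (2,3) g=5 f=9, (2,6) g=4 f=11, (3,6) g=3 f=11, (4,4) g=2 f=9, (4,6) g=2 f=11, (5,6) g=1 f=11]

order=[(2,5) → (2,4) → (1,4) → (1,3) → (1,2)]; open=[(0,2) g=8 f=11, (0,3) g=7 f=11, (1,1) g=8 f=9, (2,3) g=5 f=9, (2,6) g=4 f=11, (3,6) g=3 f=11, (4,4) g=2 f=9, (4,6) g=2 f=11, (5,6) g=1 f=11]; closed=[(1,2), (1,3), (1,4), (2,4), (2,5), (3,5), (4,5), (5,5)]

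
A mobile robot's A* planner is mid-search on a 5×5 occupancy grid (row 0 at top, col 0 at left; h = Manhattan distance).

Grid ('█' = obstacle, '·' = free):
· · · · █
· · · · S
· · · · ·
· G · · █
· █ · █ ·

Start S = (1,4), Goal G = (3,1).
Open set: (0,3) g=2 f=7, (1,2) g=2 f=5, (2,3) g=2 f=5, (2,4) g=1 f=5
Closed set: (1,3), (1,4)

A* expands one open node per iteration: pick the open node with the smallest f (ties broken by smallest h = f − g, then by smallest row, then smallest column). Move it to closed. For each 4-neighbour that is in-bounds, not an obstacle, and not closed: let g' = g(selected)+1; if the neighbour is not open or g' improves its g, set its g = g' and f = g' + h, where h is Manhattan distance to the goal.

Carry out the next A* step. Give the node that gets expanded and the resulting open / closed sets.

step 1: expand (1,2) (f=5, h=3) → closed; open now [(0,2) g=3 f=7, (0,3) g=2 f=7, (1,1) g=3 f=5, (2,2) g=3 f=5, (2,3) g=2 f=5, (2,4) g=1 f=5]

expanded=(1,2); open=[(0,2) g=3 f=7, (0,3) g=2 f=7, (1,1) g=3 f=5, (2,2) g=3 f=5, (2,3) g=2 f=5, (2,4) g=1 f=5]; closed=[(1,2), (1,3), (1,4)]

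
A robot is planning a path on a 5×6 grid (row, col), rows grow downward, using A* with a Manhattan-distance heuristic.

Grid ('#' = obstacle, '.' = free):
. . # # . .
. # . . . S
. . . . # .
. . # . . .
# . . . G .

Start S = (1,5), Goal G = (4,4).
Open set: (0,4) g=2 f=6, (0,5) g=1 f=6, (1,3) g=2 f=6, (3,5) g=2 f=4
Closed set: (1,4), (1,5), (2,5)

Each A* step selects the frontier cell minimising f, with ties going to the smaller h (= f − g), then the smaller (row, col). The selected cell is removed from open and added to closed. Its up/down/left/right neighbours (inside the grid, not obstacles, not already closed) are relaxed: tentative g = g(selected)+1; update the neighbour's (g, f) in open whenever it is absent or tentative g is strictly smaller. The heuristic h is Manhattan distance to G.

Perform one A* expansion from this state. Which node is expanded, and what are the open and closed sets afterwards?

step 1: expand (3,5) (f=4, h=2) → closed; open now [(0,4) g=2 f=6, (0,5) g=1 f=6, (1,3) g=2 f=6, (3,4) g=3 f=4, (4,5) g=3 f=4]

expanded=(3,5); open=[(0,4) g=2 f=6, (0,5) g=1 f=6, (1,3) g=2 f=6, (3,4) g=3 f=4, (4,5) g=3 f=4]; closed=[(1,4), (1,5), (2,5), (3,5)]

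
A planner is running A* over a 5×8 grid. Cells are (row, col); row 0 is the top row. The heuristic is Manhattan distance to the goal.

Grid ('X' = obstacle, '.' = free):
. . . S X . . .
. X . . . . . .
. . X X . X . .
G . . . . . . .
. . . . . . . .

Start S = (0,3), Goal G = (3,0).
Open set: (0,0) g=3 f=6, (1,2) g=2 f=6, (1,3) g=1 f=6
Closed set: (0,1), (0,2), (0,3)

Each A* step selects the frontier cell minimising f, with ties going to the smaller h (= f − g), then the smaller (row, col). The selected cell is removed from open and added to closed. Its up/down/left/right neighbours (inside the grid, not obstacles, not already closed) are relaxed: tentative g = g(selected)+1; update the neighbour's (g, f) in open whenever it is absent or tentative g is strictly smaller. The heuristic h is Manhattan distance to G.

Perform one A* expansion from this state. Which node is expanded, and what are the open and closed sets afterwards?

step 1: expand (0,0) (f=6, h=3) → closed; open now [(1,0) g=4 f=6, (1,2) g=2 f=6, (1,3) g=1 f=6]

expanded=(0,0); open=[(1,0) g=4 f=6, (1,2) g=2 f=6, (1,3) g=1 f=6]; closed=[(0,0), (0,1), (0,2), (0,3)]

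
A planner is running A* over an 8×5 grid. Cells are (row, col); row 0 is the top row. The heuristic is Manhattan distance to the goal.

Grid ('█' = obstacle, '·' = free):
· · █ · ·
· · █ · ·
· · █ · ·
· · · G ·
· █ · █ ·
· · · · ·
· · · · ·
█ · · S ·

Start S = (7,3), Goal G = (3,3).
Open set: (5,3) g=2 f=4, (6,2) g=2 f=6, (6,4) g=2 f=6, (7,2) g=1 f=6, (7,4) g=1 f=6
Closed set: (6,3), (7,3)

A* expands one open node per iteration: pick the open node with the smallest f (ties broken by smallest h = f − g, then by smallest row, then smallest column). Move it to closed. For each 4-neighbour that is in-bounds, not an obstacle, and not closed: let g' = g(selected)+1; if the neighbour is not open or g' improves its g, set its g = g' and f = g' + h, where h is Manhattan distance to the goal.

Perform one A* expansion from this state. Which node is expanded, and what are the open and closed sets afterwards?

step 1: expand (5,3) (f=4, h=2) → closed; open now [(5,2) g=3 f=6, (5,4) g=3 f=6, (6,2) g=2 f=6, (6,4) g=2 f=6, (7,2) g=1 f=6, (7,4) g=1 f=6]

expanded=(5,3); open=[(5,2) g=3 f=6, (5,4) g=3 f=6, (6,2) g=2 f=6, (6,4) g=2 f=6, (7,2) g=1 f=6, (7,4) g=1 f=6]; closed=[(5,3), (6,3), (7,3)]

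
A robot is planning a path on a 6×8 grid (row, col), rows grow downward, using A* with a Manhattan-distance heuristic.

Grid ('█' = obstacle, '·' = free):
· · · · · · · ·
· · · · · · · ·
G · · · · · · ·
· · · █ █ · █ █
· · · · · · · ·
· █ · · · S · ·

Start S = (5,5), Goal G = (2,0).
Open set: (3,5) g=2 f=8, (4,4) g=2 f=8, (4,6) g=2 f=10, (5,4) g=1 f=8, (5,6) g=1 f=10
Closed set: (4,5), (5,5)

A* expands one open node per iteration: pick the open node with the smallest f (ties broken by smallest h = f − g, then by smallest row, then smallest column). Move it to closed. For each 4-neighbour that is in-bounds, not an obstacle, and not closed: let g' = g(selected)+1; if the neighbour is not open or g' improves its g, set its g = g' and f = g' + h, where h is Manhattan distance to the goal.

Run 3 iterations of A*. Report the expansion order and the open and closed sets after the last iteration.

step 1: expand (3,5) (f=8, h=6) → closed; open now [(2,5) g=3 f=8, (4,4) g=2 f=8, (4,6) g=2 f=10, (5,4) g=1 f=8, (5,6) g=1 f=10]
step 2: expand (2,5) (f=8, h=5) → closed; open now [(1,5) g=4 f=10, (2,4) g=4 f=8, (2,6) g=4 f=10, (4,4) g=2 f=8, (4,6) g=2 f=10, (5,4) g=1 f=8, (5,6) g=1 f=10]
step 3: expand (2,4) (f=8, h=4) → closed; open now [(1,4) g=5 f=10, (1,5) g=4 f=10, (2,3) g=5 f=8, (2,6) g=4 f=10, (4,4) g=2 f=8, (4,6) g=2 f=10, (5,4) g=1 f=8, (5,6) g=1 f=10]

order=[(3,5) → (2,5) → (2,4)]; open=[(1,4) g=5 f=10, (1,5) g=4 f=10, (2,3) g=5 f=8, (2,6) g=4 f=10, (4,4) g=2 f=8, (4,6) g=2 f=10, (5,4) g=1 f=8, (5,6) g=1 f=10]; closed=[(2,4), (2,5), (3,5), (4,5), (5,5)]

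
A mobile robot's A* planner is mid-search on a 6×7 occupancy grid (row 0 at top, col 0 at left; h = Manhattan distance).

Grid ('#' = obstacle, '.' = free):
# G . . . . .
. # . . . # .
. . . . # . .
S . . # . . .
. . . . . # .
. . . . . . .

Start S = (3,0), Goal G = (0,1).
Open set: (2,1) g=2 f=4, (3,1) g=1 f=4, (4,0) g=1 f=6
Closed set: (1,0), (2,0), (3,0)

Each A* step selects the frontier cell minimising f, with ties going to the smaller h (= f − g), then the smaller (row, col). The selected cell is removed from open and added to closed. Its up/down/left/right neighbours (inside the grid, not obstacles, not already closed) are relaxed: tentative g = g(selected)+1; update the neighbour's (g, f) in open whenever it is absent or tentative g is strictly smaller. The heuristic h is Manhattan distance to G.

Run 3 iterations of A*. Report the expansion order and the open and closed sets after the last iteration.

order=[(2,1) → (3,1) → (2,2)]; open=[(1,2) g=4 f=6, (2,3) g=4 f=8, (3,2) g=2 f=6, (4,0) g=1 f=6, (4,1) g=2 f=6]; closed=[(1,0), (2,0), (2,1), (2,2), (3,0), (3,1)]

step 1: expand (2,1) (f=4, h=2) → closed; open now [(2,2) g=3 f=6, (3,1) g=1 f=4, (4,0) g=1 f=6]
step 2: expand (3,1) (f=4, h=3) → closed; open now [(2,2) g=3 f=6, (3,2) g=2 f=6, (4,0) g=1 f=6, (4,1) g=2 f=6]
step 3: expand (2,2) (f=6, h=3) → closed; open now [(1,2) g=4 f=6, (2,3) g=4 f=8, (3,2) g=2 f=6, (4,0) g=1 f=6, (4,1) g=2 f=6]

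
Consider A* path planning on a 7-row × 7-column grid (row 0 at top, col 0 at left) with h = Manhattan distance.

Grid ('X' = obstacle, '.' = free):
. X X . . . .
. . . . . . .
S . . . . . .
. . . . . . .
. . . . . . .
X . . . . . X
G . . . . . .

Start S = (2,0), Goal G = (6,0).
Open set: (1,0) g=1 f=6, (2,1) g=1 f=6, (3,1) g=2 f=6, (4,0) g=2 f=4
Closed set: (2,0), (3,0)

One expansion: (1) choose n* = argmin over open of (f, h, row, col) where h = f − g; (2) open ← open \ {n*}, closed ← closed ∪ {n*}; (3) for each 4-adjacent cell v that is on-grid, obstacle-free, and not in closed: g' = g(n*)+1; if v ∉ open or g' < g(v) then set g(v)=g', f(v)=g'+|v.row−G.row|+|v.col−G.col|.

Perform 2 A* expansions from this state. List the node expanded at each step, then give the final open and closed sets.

order=[(4,0) → (4,1)]; open=[(1,0) g=1 f=6, (2,1) g=1 f=6, (3,1) g=2 f=6, (4,2) g=4 f=8, (5,1) g=4 f=6]; closed=[(2,0), (3,0), (4,0), (4,1)]

step 1: expand (4,0) (f=4, h=2) → closed; open now [(1,0) g=1 f=6, (2,1) g=1 f=6, (3,1) g=2 f=6, (4,1) g=3 f=6]
step 2: expand (4,1) (f=6, h=3) → closed; open now [(1,0) g=1 f=6, (2,1) g=1 f=6, (3,1) g=2 f=6, (4,2) g=4 f=8, (5,1) g=4 f=6]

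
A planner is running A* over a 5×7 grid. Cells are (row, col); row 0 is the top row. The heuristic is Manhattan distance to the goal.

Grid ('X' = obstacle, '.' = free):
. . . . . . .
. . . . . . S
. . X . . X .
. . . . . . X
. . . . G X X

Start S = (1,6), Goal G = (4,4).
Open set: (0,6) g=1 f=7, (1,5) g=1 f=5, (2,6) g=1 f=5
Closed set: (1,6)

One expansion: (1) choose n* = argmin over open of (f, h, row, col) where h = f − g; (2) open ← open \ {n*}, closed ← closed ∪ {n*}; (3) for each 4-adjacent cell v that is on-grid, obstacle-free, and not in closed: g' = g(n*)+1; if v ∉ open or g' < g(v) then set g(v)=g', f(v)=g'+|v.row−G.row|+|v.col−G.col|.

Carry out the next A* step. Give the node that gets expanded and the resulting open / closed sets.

expanded=(1,5); open=[(0,5) g=2 f=7, (0,6) g=1 f=7, (1,4) g=2 f=5, (2,6) g=1 f=5]; closed=[(1,5), (1,6)]

step 1: expand (1,5) (f=5, h=4) → closed; open now [(0,5) g=2 f=7, (0,6) g=1 f=7, (1,4) g=2 f=5, (2,6) g=1 f=5]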